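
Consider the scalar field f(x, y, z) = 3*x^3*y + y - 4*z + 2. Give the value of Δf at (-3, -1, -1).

54

∂²f/∂x² = 18*x*y
∂²f/∂y² = 0
∂²f/∂z² = 0
∇²f = 18*x*y
At (-3, -1, -1): 54.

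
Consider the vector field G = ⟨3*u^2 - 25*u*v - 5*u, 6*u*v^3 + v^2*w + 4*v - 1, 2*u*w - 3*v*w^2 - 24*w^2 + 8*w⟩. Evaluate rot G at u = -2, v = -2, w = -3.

(-31, 6, -98)

(∇×G)₁ = ∂G₃/∂v − ∂G₂/∂w = -v^2 - 3*w^2
(∇×G)₂ = ∂G₁/∂w − ∂G₃/∂u = -2*w
(∇×G)₃ = ∂G₂/∂u − ∂G₁/∂v = 25*u + 6*v^3
∇×G = (-v^2 - 3*w^2, -2*w, 25*u + 6*v^3)
At (-2, -2, -3): (-31, 6, -98).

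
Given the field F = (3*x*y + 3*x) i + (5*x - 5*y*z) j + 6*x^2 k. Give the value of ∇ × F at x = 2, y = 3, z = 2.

(15, -24, -1)

(∇×F)₁ = ∂F₃/∂y − ∂F₂/∂z = 5*y
(∇×F)₂ = ∂F₁/∂z − ∂F₃/∂x = -12*x
(∇×F)₃ = ∂F₂/∂x − ∂F₁/∂y = -3*x + 5
∇×F = (5*y, -12*x, -3*x + 5)
At (2, 3, 2): (15, -24, -1).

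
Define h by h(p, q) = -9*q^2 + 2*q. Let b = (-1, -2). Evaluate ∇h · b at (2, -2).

∂h/∂p = 0
∂h/∂q = -18*q + 2
∇h at (2, -2) = (0, 38)
∇h · b = (0)(-1) + (38)(-2) = -76

-76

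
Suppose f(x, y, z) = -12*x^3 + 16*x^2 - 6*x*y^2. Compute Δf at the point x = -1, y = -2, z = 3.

∂²f/∂x² = 8*(-9*x + 4)
∂²f/∂y² = -12*x
∂²f/∂z² = 0
∇²f = -84*x + 32
At (-1, -2, 3): 116.

116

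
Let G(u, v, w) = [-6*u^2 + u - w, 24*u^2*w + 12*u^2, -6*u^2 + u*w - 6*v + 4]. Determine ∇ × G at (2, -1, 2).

(-102, 21, 240)

(∇×G)₁ = ∂G₃/∂v − ∂G₂/∂w = -24*u^2 - 6
(∇×G)₂ = ∂G₁/∂w − ∂G₃/∂u = 12*u - w - 1
(∇×G)₃ = ∂G₂/∂u − ∂G₁/∂v = 48*u*w + 24*u
∇×G = (-24*u^2 - 6, 12*u - w - 1, 48*u*w + 24*u)
At (2, -1, 2): (-102, 21, 240).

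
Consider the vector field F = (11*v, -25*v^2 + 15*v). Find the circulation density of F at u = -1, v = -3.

-11

∂F₂/∂u = 0
∂F₁/∂v = 11
Scalar curl = -11
At (-1, -3): -11.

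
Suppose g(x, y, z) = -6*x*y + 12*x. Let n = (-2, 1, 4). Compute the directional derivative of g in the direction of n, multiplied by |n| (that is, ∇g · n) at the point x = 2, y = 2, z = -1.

∂g/∂x = -6*y + 12
∂g/∂y = -6*x
∂g/∂z = 0
∇g at (2, 2, -1) = (0, -12, 0)
∇g · n = (0)(-2) + (-12)(1) + (0)(4) = -12

-12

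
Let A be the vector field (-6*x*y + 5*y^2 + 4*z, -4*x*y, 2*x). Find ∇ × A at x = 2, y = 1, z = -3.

(∇×A)₁ = ∂A₃/∂y − ∂A₂/∂z = 0
(∇×A)₂ = ∂A₁/∂z − ∂A₃/∂x = 2
(∇×A)₃ = ∂A₂/∂x − ∂A₁/∂y = 6*x - 14*y
∇×A = (0, 2, 6*x - 14*y)
At (2, 1, -3): (0, 2, -2).

(0, 2, -2)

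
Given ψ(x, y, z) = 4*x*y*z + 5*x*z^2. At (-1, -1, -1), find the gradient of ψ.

∂ψ/∂x = 4*y*z + 5*z^2
∂ψ/∂y = 4*x*z
∂ψ/∂z = 4*x*y + 10*x*z
∇ψ = (4*y*z + 5*z^2, 4*x*z, 4*x*y + 10*x*z)
At (-1, -1, -1): (9, 4, 14).

(9, 4, 14)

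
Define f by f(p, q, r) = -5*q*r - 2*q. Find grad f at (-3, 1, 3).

(0, -17, -5)

∂f/∂p = 0
∂f/∂q = -5*r - 2
∂f/∂r = -5*q
∇f = (0, -5*r - 2, -5*q)
At (-3, 1, 3): (0, -17, -5).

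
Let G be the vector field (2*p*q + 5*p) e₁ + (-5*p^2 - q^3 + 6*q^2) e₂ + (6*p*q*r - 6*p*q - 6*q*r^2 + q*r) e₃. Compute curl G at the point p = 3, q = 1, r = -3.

(∇×G)₁ = ∂G₃/∂q − ∂G₂/∂r = 6*p*r - 6*p - 6*r^2 + r
(∇×G)₂ = ∂G₁/∂r − ∂G₃/∂p = -6*q*r + 6*q
(∇×G)₃ = ∂G₂/∂p − ∂G₁/∂q = -12*p
∇×G = (6*p*r - 6*p - 6*r^2 + r, -6*q*r + 6*q, -12*p)
At (3, 1, -3): (-129, 24, -36).

(-129, 24, -36)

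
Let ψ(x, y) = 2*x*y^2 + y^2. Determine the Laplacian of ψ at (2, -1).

10

∂²ψ/∂x² = 0
∂²ψ/∂y² = 2*(2*x + 1)
∇²ψ = 4*x + 2
At (2, -1): 10.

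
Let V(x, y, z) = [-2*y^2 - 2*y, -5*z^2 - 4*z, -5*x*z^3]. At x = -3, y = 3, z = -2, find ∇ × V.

(-16, -40, 14)

(∇×V)₁ = ∂V₃/∂y − ∂V₂/∂z = 10*z + 4
(∇×V)₂ = ∂V₁/∂z − ∂V₃/∂x = 5*z^3
(∇×V)₃ = ∂V₂/∂x − ∂V₁/∂y = 4*y + 2
∇×V = (10*z + 4, 5*z^3, 4*y + 2)
At (-3, 3, -2): (-16, -40, 14).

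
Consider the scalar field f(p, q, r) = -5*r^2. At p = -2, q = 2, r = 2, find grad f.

∂f/∂p = 0
∂f/∂q = 0
∂f/∂r = -10*r
∇f = (0, 0, -10*r)
At (-2, 2, 2): (0, 0, -20).

(0, 0, -20)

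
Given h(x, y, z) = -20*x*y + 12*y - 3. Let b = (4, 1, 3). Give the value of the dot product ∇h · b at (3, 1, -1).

-128

∂h/∂x = -20*y
∂h/∂y = -20*x + 12
∂h/∂z = 0
∇h at (3, 1, -1) = (-20, -48, 0)
∇h · b = (-20)(4) + (-48)(1) + (0)(3) = -128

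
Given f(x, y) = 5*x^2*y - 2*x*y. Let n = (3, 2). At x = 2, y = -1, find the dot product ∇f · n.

∂f/∂x = 10*x*y - 2*y
∂f/∂y = 5*x^2 - 2*x
∇f at (2, -1) = (-18, 16)
∇f · n = (-18)(3) + (16)(2) = -22

-22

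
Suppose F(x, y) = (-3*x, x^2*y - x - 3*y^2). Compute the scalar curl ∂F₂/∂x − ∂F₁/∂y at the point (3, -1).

∂F₂/∂x = 2*x*y - 1
∂F₁/∂y = 0
Scalar curl = 2*x*y - 1
At (3, -1): -7.

-7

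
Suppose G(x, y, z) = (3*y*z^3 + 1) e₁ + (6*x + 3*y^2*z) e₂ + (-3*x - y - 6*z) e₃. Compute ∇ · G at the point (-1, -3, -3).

48

∂G₁/∂x = 0
∂G₂/∂y = 6*y*z
∂G₃/∂z = -6
∇·G = 6*y*z - 6
At (-1, -3, -3): 48.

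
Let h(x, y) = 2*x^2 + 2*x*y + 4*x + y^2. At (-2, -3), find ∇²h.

6

∂²h/∂x² = 4
∂²h/∂y² = 2
∇²h = 6
At (-2, -3): 6.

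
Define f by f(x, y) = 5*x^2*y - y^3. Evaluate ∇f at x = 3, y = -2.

∂f/∂x = 10*x*y
∂f/∂y = 5*x^2 - 3*y^2
∇f = (10*x*y, 5*x^2 - 3*y^2)
At (3, -2): (-60, 33).

(-60, 33)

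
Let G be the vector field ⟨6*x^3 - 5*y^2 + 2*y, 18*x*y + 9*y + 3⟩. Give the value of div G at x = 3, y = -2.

∂G₁/∂x = 18*x^2
∂G₂/∂y = 18*x + 9
∇·G = 18*x^2 + 18*x + 9
At (3, -2): 225.

225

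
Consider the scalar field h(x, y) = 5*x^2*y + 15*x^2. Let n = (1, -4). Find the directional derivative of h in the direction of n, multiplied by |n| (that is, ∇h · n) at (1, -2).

-10

∂h/∂x = 10*x*y + 30*x
∂h/∂y = 5*x^2
∇h at (1, -2) = (10, 5)
∇h · n = (10)(1) + (5)(-4) = -10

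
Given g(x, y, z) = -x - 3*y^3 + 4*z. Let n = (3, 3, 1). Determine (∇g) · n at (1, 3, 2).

-242

∂g/∂x = -1
∂g/∂y = -9*y^2
∂g/∂z = 4
∇g at (1, 3, 2) = (-1, -81, 4)
∇g · n = (-1)(3) + (-81)(3) + (4)(1) = -242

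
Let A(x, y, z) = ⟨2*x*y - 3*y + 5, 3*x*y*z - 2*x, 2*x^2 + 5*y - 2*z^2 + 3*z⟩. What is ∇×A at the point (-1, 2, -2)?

(11, 4, -9)

(∇×A)₁ = ∂A₃/∂y − ∂A₂/∂z = -3*x*y + 5
(∇×A)₂ = ∂A₁/∂z − ∂A₃/∂x = -4*x
(∇×A)₃ = ∂A₂/∂x − ∂A₁/∂y = -2*x + 3*y*z + 1
∇×A = (-3*x*y + 5, -4*x, -2*x + 3*y*z + 1)
At (-1, 2, -2): (11, 4, -9).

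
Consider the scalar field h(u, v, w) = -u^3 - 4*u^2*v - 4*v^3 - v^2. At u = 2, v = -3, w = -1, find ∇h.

(36, -118, 0)

∂h/∂u = -3*u^2 - 8*u*v
∂h/∂v = -4*u^2 - 12*v^2 - 2*v
∂h/∂w = 0
∇h = (-3*u^2 - 8*u*v, -4*u^2 - 12*v^2 - 2*v, 0)
At (2, -3, -1): (36, -118, 0).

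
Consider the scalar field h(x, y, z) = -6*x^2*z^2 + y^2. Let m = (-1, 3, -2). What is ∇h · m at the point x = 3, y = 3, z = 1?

∂h/∂x = -12*x*z^2
∂h/∂y = 2*y
∂h/∂z = -12*x^2*z
∇h at (3, 3, 1) = (-36, 6, -108)
∇h · m = (-36)(-1) + (6)(3) + (-108)(-2) = 270

270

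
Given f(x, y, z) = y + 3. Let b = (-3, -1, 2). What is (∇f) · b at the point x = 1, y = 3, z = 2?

∂f/∂x = 0
∂f/∂y = 1
∂f/∂z = 0
∇f at (1, 3, 2) = (0, 1, 0)
∇f · b = (0)(-3) + (1)(-1) + (0)(2) = -1

-1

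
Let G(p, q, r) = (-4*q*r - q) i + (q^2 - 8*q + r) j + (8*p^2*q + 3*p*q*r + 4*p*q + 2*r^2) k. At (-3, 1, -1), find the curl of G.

(∇×G)₁ = ∂G₃/∂q − ∂G₂/∂r = 8*p^2 + 3*p*r + 4*p - 1
(∇×G)₂ = ∂G₁/∂r − ∂G₃/∂p = -16*p*q - 3*q*r - 8*q
(∇×G)₃ = ∂G₂/∂p − ∂G₁/∂q = 4*r + 1
∇×G = (8*p^2 + 3*p*r + 4*p - 1, -16*p*q - 3*q*r - 8*q, 4*r + 1)
At (-3, 1, -1): (68, 43, -3).

(68, 43, -3)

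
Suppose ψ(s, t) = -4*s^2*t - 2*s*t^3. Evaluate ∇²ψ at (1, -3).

∂²ψ/∂s² = -8*t
∂²ψ/∂t² = -12*s*t
∇²ψ = -12*s*t - 8*t
At (1, -3): 60.

60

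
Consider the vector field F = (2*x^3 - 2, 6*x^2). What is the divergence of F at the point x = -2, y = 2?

∂F₁/∂x = 6*x^2
∂F₂/∂y = 0
∇·F = 6*x^2
At (-2, 2): 24.

24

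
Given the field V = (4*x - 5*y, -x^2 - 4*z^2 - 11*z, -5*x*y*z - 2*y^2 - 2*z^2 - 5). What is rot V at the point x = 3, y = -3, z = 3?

(2, -45, -1)

(∇×V)₁ = ∂V₃/∂y − ∂V₂/∂z = -5*x*z - 4*y + 8*z + 11
(∇×V)₂ = ∂V₁/∂z − ∂V₃/∂x = 5*y*z
(∇×V)₃ = ∂V₂/∂x − ∂V₁/∂y = -2*x + 5
∇×V = (-5*x*z - 4*y + 8*z + 11, 5*y*z, -2*x + 5)
At (3, -3, 3): (2, -45, -1).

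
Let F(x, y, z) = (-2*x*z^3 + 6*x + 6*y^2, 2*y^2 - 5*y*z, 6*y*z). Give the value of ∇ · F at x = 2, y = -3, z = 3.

-93

∂F₁/∂x = -2*z^3 + 6
∂F₂/∂y = 4*y - 5*z
∂F₃/∂z = 6*y
∇·F = 10*y - 2*z^3 - 5*z + 6
At (2, -3, 3): -93.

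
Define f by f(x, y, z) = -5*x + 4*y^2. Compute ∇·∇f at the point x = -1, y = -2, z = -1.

∂²f/∂x² = 0
∂²f/∂y² = 8
∂²f/∂z² = 0
∇²f = 8
At (-1, -2, -1): 8.

8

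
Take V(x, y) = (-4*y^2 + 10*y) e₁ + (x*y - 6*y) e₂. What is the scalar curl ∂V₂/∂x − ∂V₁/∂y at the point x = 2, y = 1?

-1

∂V₂/∂x = y
∂V₁/∂y = -8*y + 10
Scalar curl = 9*y - 10
At (2, 1): -1.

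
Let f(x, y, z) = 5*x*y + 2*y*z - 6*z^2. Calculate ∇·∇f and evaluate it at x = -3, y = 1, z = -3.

∂²f/∂x² = 0
∂²f/∂y² = 0
∂²f/∂z² = -12
∇²f = -12
At (-3, 1, -3): -12.

-12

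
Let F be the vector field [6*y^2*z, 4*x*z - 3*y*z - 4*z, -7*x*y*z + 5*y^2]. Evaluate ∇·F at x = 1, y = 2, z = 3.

∂F₁/∂x = 0
∂F₂/∂y = -3*z
∂F₃/∂z = -7*x*y
∇·F = -7*x*y - 3*z
At (1, 2, 3): -23.

-23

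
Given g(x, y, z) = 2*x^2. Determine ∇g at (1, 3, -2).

(4, 0, 0)

∂g/∂x = 4*x
∂g/∂y = 0
∂g/∂z = 0
∇g = (4*x, 0, 0)
At (1, 3, -2): (4, 0, 0).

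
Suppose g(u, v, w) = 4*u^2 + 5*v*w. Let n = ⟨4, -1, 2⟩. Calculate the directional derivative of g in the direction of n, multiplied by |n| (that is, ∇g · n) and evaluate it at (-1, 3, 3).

-17

∂g/∂u = 8*u
∂g/∂v = 5*w
∂g/∂w = 5*v
∇g at (-1, 3, 3) = (-8, 15, 15)
∇g · n = (-8)(4) + (15)(-1) + (15)(2) = -17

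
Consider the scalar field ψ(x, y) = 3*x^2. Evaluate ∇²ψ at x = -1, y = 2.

∂²ψ/∂x² = 6
∂²ψ/∂y² = 0
∇²ψ = 6
At (-1, 2): 6.

6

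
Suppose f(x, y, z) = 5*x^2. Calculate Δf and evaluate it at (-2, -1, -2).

∂²f/∂x² = 10
∂²f/∂y² = 0
∂²f/∂z² = 0
∇²f = 10
At (-2, -1, -2): 10.

10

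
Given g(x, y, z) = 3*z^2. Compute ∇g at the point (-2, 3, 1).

∂g/∂x = 0
∂g/∂y = 0
∂g/∂z = 6*z
∇g = (0, 0, 6*z)
At (-2, 3, 1): (0, 0, 6).

(0, 0, 6)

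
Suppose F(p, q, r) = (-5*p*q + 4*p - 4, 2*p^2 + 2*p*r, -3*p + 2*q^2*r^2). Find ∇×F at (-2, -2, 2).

(-28, 3, -14)

(∇×F)₁ = ∂F₃/∂q − ∂F₂/∂r = -2*p + 4*q*r^2
(∇×F)₂ = ∂F₁/∂r − ∂F₃/∂p = 3
(∇×F)₃ = ∂F₂/∂p − ∂F₁/∂q = 9*p + 2*r
∇×F = (-2*p + 4*q*r^2, 3, 9*p + 2*r)
At (-2, -2, 2): (-28, 3, -14).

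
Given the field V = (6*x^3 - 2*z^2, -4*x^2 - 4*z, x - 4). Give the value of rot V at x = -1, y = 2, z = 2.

(4, -9, 8)

(∇×V)₁ = ∂V₃/∂y − ∂V₂/∂z = 4
(∇×V)₂ = ∂V₁/∂z − ∂V₃/∂x = -4*z - 1
(∇×V)₃ = ∂V₂/∂x − ∂V₁/∂y = -8*x
∇×V = (4, -4*z - 1, -8*x)
At (-1, 2, 2): (4, -9, 8).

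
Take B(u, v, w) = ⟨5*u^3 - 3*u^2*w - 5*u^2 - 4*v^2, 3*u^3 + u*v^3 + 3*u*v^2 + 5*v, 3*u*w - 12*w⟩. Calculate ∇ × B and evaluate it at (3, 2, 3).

(∇×B)₁ = ∂B₃/∂v − ∂B₂/∂w = 0
(∇×B)₂ = ∂B₁/∂w − ∂B₃/∂u = -3*u^2 - 3*w
(∇×B)₃ = ∂B₂/∂u − ∂B₁/∂v = 9*u^2 + v^3 + 3*v^2 + 8*v
∇×B = (0, -3*u^2 - 3*w, 9*u^2 + v^3 + 3*v^2 + 8*v)
At (3, 2, 3): (0, -36, 117).

(0, -36, 117)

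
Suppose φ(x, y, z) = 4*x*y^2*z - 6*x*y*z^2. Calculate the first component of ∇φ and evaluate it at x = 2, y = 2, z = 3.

(∇φ)_1 = ∂φ/∂x = 4*y^2*z - 6*y*z^2
At (2, 2, 3): -60.

-60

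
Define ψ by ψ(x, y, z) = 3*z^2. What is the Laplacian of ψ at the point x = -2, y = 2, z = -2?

6

∂²ψ/∂x² = 0
∂²ψ/∂y² = 0
∂²ψ/∂z² = 6
∇²ψ = 6
At (-2, 2, -2): 6.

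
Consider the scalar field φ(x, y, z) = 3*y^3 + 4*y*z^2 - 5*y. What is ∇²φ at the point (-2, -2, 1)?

∂²φ/∂x² = 0
∂²φ/∂y² = 18*y
∂²φ/∂z² = 8*y
∇²φ = 26*y
At (-2, -2, 1): -52.

-52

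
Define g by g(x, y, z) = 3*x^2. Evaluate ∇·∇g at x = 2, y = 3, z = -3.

∂²g/∂x² = 6
∂²g/∂y² = 0
∂²g/∂z² = 0
∇²g = 6
At (2, 3, -3): 6.

6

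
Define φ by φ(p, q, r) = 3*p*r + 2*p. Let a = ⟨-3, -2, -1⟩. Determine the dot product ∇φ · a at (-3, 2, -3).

∂φ/∂p = 3*r + 2
∂φ/∂q = 0
∂φ/∂r = 3*p
∇φ at (-3, 2, -3) = (-7, 0, -9)
∇φ · a = (-7)(-3) + (0)(-2) + (-9)(-1) = 30

30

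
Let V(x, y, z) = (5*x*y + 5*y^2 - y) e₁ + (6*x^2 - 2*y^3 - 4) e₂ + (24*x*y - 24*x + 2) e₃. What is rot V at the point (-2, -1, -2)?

(∇×V)₁ = ∂V₃/∂y − ∂V₂/∂z = 24*x
(∇×V)₂ = ∂V₁/∂z − ∂V₃/∂x = -24*y + 24
(∇×V)₃ = ∂V₂/∂x − ∂V₁/∂y = 7*x - 10*y + 1
∇×V = (24*x, -24*y + 24, 7*x - 10*y + 1)
At (-2, -1, -2): (-48, 48, -3).

(-48, 48, -3)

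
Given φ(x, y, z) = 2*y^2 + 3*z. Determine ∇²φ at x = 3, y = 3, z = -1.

4

∂²φ/∂x² = 0
∂²φ/∂y² = 4
∂²φ/∂z² = 0
∇²φ = 4
At (3, 3, -1): 4.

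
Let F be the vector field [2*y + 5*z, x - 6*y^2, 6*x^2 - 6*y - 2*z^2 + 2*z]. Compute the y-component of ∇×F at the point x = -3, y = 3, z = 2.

(∇×F)_2 = ∂F₁/∂z − ∂F₃/∂x
= 5 − (12*x)
= -12*x + 5
At (-3, 3, 2): 41.

41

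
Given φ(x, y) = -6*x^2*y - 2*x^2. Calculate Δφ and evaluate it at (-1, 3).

∂²φ/∂x² = -4*(3*y + 1)
∂²φ/∂y² = 0
∇²φ = -12*y - 4
At (-1, 3): -40.

-40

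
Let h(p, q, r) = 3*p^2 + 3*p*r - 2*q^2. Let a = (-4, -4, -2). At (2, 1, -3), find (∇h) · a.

∂h/∂p = 6*p + 3*r
∂h/∂q = -4*q
∂h/∂r = 3*p
∇h at (2, 1, -3) = (3, -4, 6)
∇h · a = (3)(-4) + (-4)(-4) + (6)(-2) = -8

-8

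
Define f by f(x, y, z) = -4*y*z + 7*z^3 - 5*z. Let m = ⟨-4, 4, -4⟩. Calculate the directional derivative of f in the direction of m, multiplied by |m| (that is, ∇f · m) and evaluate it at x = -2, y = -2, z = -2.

∂f/∂x = 0
∂f/∂y = -4*z
∂f/∂z = -4*y + 21*z^2 - 5
∇f at (-2, -2, -2) = (0, 8, 87)
∇f · m = (0)(-4) + (8)(4) + (87)(-4) = -316

-316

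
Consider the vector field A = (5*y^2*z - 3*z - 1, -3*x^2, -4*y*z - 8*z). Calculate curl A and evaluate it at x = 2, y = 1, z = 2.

(∇×A)₁ = ∂A₃/∂y − ∂A₂/∂z = -4*z
(∇×A)₂ = ∂A₁/∂z − ∂A₃/∂x = 5*y^2 - 3
(∇×A)₃ = ∂A₂/∂x − ∂A₁/∂y = -6*x - 10*y*z
∇×A = (-4*z, 5*y^2 - 3, -6*x - 10*y*z)
At (2, 1, 2): (-8, 2, -32).

(-8, 2, -32)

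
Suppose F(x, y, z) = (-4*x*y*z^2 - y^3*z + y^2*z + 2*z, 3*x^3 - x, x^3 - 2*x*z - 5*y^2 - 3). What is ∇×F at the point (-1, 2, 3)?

(∇×F)₁ = ∂F₃/∂y − ∂F₂/∂z = -10*y
(∇×F)₂ = ∂F₁/∂z − ∂F₃/∂x = -3*x^2 - 8*x*y*z - y^3 + y^2 + 2*z + 2
(∇×F)₃ = ∂F₂/∂x − ∂F₁/∂y = 9*x^2 + 4*x*z^2 + 3*y^2*z - 2*y*z - 1
∇×F = (-10*y, -3*x^2 - 8*x*y*z - y^3 + y^2 + 2*z + 2, 9*x^2 + 4*x*z^2 + 3*y^2*z - 2*y*z - 1)
At (-1, 2, 3): (-20, 49, -4).

(-20, 49, -4)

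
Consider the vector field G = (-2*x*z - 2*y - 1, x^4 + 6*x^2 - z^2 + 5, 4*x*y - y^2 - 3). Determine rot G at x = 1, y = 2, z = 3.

(6, -10, 18)

(∇×G)₁ = ∂G₃/∂y − ∂G₂/∂z = 4*x - 2*y + 2*z
(∇×G)₂ = ∂G₁/∂z − ∂G₃/∂x = -2*x - 4*y
(∇×G)₃ = ∂G₂/∂x − ∂G₁/∂y = 4*x^3 + 12*x + 2
∇×G = (4*x - 2*y + 2*z, -2*x - 4*y, 4*x^3 + 12*x + 2)
At (1, 2, 3): (6, -10, 18).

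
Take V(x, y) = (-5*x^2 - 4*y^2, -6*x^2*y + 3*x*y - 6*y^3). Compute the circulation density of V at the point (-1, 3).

∂V₂/∂x = -12*x*y + 3*y
∂V₁/∂y = -8*y
Scalar curl = -12*x*y + 11*y
At (-1, 3): 69.

69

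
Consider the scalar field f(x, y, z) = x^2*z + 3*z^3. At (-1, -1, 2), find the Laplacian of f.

40

∂²f/∂x² = 2*z
∂²f/∂y² = 0
∂²f/∂z² = 18*z
∇²f = 20*z
At (-1, -1, 2): 40.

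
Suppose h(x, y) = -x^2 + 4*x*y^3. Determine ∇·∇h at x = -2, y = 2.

-98

∂²h/∂x² = -2
∂²h/∂y² = 24*x*y
∇²h = 24*x*y - 2
At (-2, 2): -98.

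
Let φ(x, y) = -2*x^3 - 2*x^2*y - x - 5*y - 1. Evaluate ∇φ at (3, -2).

(-31, -23)

∂φ/∂x = -6*x^2 - 4*x*y - 1
∂φ/∂y = -2*x^2 - 5
∇φ = (-6*x^2 - 4*x*y - 1, -2*x^2 - 5)
At (3, -2): (-31, -23).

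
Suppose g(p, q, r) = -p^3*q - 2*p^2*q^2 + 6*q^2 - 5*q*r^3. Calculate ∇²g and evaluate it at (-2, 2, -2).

124

∂²g/∂p² = -2*q*(3*p + 2*q)
∂²g/∂q² = 4*(-p^2 + 3)
∂²g/∂r² = -30*q*r
∇²g = -4*p^2 - 6*p*q - 4*q^2 - 30*q*r + 12
At (-2, 2, -2): 124.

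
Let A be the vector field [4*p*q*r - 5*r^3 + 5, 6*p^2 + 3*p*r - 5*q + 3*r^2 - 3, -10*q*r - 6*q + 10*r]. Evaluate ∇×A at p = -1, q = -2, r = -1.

(13, -7, -19)

(∇×A)₁ = ∂A₃/∂q − ∂A₂/∂r = -3*p - 16*r - 6
(∇×A)₂ = ∂A₁/∂r − ∂A₃/∂p = 4*p*q - 15*r^2
(∇×A)₃ = ∂A₂/∂p − ∂A₁/∂q = -4*p*r + 12*p + 3*r
∇×A = (-3*p - 16*r - 6, 4*p*q - 15*r^2, -4*p*r + 12*p + 3*r)
At (-1, -2, -1): (13, -7, -19).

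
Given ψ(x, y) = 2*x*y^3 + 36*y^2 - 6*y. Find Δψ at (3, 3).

180

∂²ψ/∂x² = 0
∂²ψ/∂y² = 12*(x*y + 6)
∇²ψ = 12*x*y + 72
At (3, 3): 180.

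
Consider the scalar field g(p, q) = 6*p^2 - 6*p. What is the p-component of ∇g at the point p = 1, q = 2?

(∇g)_1 = ∂g/∂p = 12*p - 6
At (1, 2): 6.

6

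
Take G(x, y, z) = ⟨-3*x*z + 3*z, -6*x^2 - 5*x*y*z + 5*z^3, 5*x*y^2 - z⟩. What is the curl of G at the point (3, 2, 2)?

(30, -26, -56)

(∇×G)₁ = ∂G₃/∂y − ∂G₂/∂z = 15*x*y - 15*z^2
(∇×G)₂ = ∂G₁/∂z − ∂G₃/∂x = -3*x - 5*y^2 + 3
(∇×G)₃ = ∂G₂/∂x − ∂G₁/∂y = -12*x - 5*y*z
∇×G = (15*x*y - 15*z^2, -3*x - 5*y^2 + 3, -12*x - 5*y*z)
At (3, 2, 2): (30, -26, -56).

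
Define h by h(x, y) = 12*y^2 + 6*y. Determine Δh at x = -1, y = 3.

24

∂²h/∂x² = 0
∂²h/∂y² = 24
∇²h = 24
At (-1, 3): 24.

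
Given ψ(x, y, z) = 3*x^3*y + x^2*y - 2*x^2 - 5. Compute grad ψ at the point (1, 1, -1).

(7, 4, 0)

∂ψ/∂x = 9*x^2*y + 2*x*y - 4*x
∂ψ/∂y = 3*x^3 + x^2
∂ψ/∂z = 0
∇ψ = (9*x^2*y + 2*x*y - 4*x, 3*x^3 + x^2, 0)
At (1, 1, -1): (7, 4, 0).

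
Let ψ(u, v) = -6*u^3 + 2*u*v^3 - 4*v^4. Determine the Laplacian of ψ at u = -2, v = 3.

-432

∂²ψ/∂u² = -36*u
∂²ψ/∂v² = 12*v*(u - 4*v)
∇²ψ = 12*u*v - 36*u - 48*v^2
At (-2, 3): -432.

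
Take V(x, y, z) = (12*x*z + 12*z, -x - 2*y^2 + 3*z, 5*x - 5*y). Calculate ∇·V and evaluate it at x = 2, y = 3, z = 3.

24

∂V₁/∂x = 12*z
∂V₂/∂y = -4*y
∂V₃/∂z = 0
∇·V = -4*y + 12*z
At (2, 3, 3): 24.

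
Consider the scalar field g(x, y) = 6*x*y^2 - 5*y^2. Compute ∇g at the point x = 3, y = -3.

∂g/∂x = 6*y^2
∂g/∂y = 12*x*y - 10*y
∇g = (6*y^2, 12*x*y - 10*y)
At (3, -3): (54, -78).

(54, -78)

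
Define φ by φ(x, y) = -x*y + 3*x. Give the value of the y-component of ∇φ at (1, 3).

-1

(∇φ)_2 = ∂φ/∂y = -x
At (1, 3): -1.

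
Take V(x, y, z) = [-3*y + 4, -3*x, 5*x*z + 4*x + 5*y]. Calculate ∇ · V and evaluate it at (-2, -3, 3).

∂V₁/∂x = 0
∂V₂/∂y = 0
∂V₃/∂z = 5*x
∇·V = 5*x
At (-2, -3, 3): -10.

-10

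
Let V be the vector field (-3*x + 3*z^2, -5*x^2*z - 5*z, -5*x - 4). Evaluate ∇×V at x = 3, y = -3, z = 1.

(∇×V)₁ = ∂V₃/∂y − ∂V₂/∂z = 5*x^2 + 5
(∇×V)₂ = ∂V₁/∂z − ∂V₃/∂x = 6*z + 5
(∇×V)₃ = ∂V₂/∂x − ∂V₁/∂y = -10*x*z
∇×V = (5*x^2 + 5, 6*z + 5, -10*x*z)
At (3, -3, 1): (50, 11, -30).

(50, 11, -30)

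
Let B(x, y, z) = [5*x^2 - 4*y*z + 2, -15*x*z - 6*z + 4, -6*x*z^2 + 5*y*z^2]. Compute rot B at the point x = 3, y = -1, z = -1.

(∇×B)₁ = ∂B₃/∂y − ∂B₂/∂z = 15*x + 5*z^2 + 6
(∇×B)₂ = ∂B₁/∂z − ∂B₃/∂x = -4*y + 6*z^2
(∇×B)₃ = ∂B₂/∂x − ∂B₁/∂y = -11*z
∇×B = (15*x + 5*z^2 + 6, -4*y + 6*z^2, -11*z)
At (3, -1, -1): (56, 10, 11).

(56, 10, 11)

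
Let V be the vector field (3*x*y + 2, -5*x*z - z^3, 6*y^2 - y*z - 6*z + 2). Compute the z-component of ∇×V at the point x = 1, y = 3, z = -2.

(∇×V)_3 = ∂V₂/∂x − ∂V₁/∂y
= -5*z − (3*x)
= -3*x - 5*z
At (1, 3, -2): 7.

7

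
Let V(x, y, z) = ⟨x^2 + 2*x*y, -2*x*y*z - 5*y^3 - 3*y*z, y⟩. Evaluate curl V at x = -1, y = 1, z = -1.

(2, 0, 4)

(∇×V)₁ = ∂V₃/∂y − ∂V₂/∂z = 2*x*y + 3*y + 1
(∇×V)₂ = ∂V₁/∂z − ∂V₃/∂x = 0
(∇×V)₃ = ∂V₂/∂x − ∂V₁/∂y = -2*x - 2*y*z
∇×V = (2*x*y + 3*y + 1, 0, -2*x - 2*y*z)
At (-1, 1, -1): (2, 0, 4).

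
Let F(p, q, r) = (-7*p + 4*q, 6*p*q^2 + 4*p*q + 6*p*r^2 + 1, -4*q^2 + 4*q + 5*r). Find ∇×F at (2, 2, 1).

(∇×F)₁ = ∂F₃/∂q − ∂F₂/∂r = -12*p*r - 8*q + 4
(∇×F)₂ = ∂F₁/∂r − ∂F₃/∂p = 0
(∇×F)₃ = ∂F₂/∂p − ∂F₁/∂q = 6*q^2 + 4*q + 6*r^2 - 4
∇×F = (-12*p*r - 8*q + 4, 0, 6*q^2 + 4*q + 6*r^2 - 4)
At (2, 2, 1): (-36, 0, 34).

(-36, 0, 34)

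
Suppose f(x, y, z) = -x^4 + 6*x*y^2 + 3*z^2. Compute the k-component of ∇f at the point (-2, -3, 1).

6

(∇f)_3 = ∂f/∂z = 6*z
At (-2, -3, 1): 6.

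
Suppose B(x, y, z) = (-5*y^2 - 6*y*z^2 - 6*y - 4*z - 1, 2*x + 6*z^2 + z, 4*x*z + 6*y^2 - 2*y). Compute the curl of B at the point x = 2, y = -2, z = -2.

(-3, -44, 12)

(∇×B)₁ = ∂B₃/∂y − ∂B₂/∂z = 12*y - 12*z - 3
(∇×B)₂ = ∂B₁/∂z − ∂B₃/∂x = -12*y*z - 4*z - 4
(∇×B)₃ = ∂B₂/∂x − ∂B₁/∂y = 10*y + 6*z^2 + 8
∇×B = (12*y - 12*z - 3, -12*y*z - 4*z - 4, 10*y + 6*z^2 + 8)
At (2, -2, -2): (-3, -44, 12).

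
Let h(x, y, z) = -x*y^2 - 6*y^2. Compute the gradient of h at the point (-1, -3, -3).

(-9, 30, 0)

∂h/∂x = -y^2
∂h/∂y = -2*x*y - 12*y
∂h/∂z = 0
∇h = (-y^2, -2*x*y - 12*y, 0)
At (-1, -3, -3): (-9, 30, 0).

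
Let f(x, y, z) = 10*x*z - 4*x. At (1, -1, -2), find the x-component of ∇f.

(∇f)_1 = ∂f/∂x = 10*z - 4
At (1, -1, -2): -24.

-24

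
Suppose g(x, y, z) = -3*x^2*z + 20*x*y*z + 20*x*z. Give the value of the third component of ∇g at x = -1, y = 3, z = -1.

-83

(∇g)_3 = ∂g/∂z = -3*x^2 + 20*x*y + 20*x
At (-1, 3, -1): -83.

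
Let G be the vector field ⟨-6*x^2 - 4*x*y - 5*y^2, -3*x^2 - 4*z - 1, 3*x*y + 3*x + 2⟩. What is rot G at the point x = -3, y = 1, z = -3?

(∇×G)₁ = ∂G₃/∂y − ∂G₂/∂z = 3*x + 4
(∇×G)₂ = ∂G₁/∂z − ∂G₃/∂x = -3*y - 3
(∇×G)₃ = ∂G₂/∂x − ∂G₁/∂y = -2*x + 10*y
∇×G = (3*x + 4, -3*y - 3, -2*x + 10*y)
At (-3, 1, -3): (-5, -6, 16).

(-5, -6, 16)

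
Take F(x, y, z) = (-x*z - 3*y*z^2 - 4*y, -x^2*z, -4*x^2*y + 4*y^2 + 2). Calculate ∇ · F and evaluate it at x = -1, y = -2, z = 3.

∂F₁/∂x = -z
∂F₂/∂y = 0
∂F₃/∂z = 0
∇·F = -z
At (-1, -2, 3): -3.

-3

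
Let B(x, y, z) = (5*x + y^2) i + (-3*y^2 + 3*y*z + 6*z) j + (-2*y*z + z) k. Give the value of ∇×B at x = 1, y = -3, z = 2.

(-1, 0, 6)

(∇×B)₁ = ∂B₃/∂y − ∂B₂/∂z = -3*y - 2*z - 6
(∇×B)₂ = ∂B₁/∂z − ∂B₃/∂x = 0
(∇×B)₃ = ∂B₂/∂x − ∂B₁/∂y = -2*y
∇×B = (-3*y - 2*z - 6, 0, -2*y)
At (1, -3, 2): (-1, 0, 6).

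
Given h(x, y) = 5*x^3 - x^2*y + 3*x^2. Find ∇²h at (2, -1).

∂²h/∂x² = 2*(15*x - y + 3)
∂²h/∂y² = 0
∇²h = 30*x - 2*y + 6
At (2, -1): 68.

68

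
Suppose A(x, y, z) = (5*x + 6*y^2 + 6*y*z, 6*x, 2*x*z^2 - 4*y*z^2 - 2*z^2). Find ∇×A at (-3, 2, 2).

(∇×A)₁ = ∂A₃/∂y − ∂A₂/∂z = -4*z^2
(∇×A)₂ = ∂A₁/∂z − ∂A₃/∂x = 6*y - 2*z^2
(∇×A)₃ = ∂A₂/∂x − ∂A₁/∂y = -12*y - 6*z + 6
∇×A = (-4*z^2, 6*y - 2*z^2, -12*y - 6*z + 6)
At (-3, 2, 2): (-16, 4, -30).

(-16, 4, -30)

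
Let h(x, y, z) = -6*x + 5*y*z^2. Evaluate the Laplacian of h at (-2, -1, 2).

∂²h/∂x² = 0
∂²h/∂y² = 0
∂²h/∂z² = 10*y
∇²h = 10*y
At (-2, -1, 2): -10.

-10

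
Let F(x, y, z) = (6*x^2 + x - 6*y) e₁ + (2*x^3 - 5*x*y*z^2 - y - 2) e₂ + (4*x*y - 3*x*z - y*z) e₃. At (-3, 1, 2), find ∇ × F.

(∇×F)₁ = ∂F₃/∂y − ∂F₂/∂z = 10*x*y*z + 4*x - z
(∇×F)₂ = ∂F₁/∂z − ∂F₃/∂x = -4*y + 3*z
(∇×F)₃ = ∂F₂/∂x − ∂F₁/∂y = 6*x^2 - 5*y*z^2 + 6
∇×F = (10*x*y*z + 4*x - z, -4*y + 3*z, 6*x^2 - 5*y*z^2 + 6)
At (-3, 1, 2): (-74, 2, 40).

(-74, 2, 40)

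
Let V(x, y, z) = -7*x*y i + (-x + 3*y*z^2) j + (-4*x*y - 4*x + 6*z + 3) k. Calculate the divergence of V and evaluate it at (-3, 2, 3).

∂V₁/∂x = -7*y
∂V₂/∂y = 3*z^2
∂V₃/∂z = 6
∇·V = -7*y + 3*z^2 + 6
At (-3, 2, 3): 19.

19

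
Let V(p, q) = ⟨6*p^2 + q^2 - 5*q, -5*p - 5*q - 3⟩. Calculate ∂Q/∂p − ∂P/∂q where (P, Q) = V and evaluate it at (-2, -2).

4

∂V₂/∂p = -5
∂V₁/∂q = 2*q - 5
Scalar curl = -2*q
At (-2, -2): 4.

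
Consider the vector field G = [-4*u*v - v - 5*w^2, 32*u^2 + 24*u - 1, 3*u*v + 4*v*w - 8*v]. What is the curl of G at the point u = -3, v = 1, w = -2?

(-25, 17, -179)

(∇×G)₁ = ∂G₃/∂v − ∂G₂/∂w = 3*u + 4*w - 8
(∇×G)₂ = ∂G₁/∂w − ∂G₃/∂u = -3*v - 10*w
(∇×G)₃ = ∂G₂/∂u − ∂G₁/∂v = 68*u + 25
∇×G = (3*u + 4*w - 8, -3*v - 10*w, 68*u + 25)
At (-3, 1, -2): (-25, 17, -179).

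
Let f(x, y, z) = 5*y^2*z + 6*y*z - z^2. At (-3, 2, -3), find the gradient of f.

(0, -78, 38)

∂f/∂x = 0
∂f/∂y = 10*y*z + 6*z
∂f/∂z = 5*y^2 + 6*y - 2*z
∇f = (0, 10*y*z + 6*z, 5*y^2 + 6*y - 2*z)
At (-3, 2, -3): (0, -78, 38).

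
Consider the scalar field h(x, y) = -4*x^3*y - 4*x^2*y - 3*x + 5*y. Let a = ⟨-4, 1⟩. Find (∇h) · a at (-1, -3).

-31

∂h/∂x = -12*x^2*y - 8*x*y - 3
∂h/∂y = -4*x^3 - 4*x^2 + 5
∇h at (-1, -3) = (9, 5)
∇h · a = (9)(-4) + (5)(1) = -31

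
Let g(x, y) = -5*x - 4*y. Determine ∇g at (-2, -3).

(-5, -4)

∂g/∂x = -5
∂g/∂y = -4
∇g = (-5, -4)
At (-2, -3): (-5, -4).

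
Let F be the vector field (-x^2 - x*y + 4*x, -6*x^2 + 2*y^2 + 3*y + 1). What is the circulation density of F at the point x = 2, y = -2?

-22

∂F₂/∂x = -12*x
∂F₁/∂y = -x
Scalar curl = -11*x
At (2, -2): -22.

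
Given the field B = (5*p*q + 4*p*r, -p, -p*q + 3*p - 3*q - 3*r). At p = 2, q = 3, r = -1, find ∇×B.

(∇×B)₁ = ∂B₃/∂q − ∂B₂/∂r = -p - 3
(∇×B)₂ = ∂B₁/∂r − ∂B₃/∂p = 4*p + q - 3
(∇×B)₃ = ∂B₂/∂p − ∂B₁/∂q = -5*p - 1
∇×B = (-p - 3, 4*p + q - 3, -5*p - 1)
At (2, 3, -1): (-5, 8, -11).

(-5, 8, -11)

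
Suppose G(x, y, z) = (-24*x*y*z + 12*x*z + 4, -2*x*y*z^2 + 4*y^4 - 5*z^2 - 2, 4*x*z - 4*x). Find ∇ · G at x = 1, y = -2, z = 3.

38

∂G₁/∂x = -24*y*z + 12*z
∂G₂/∂y = -2*x*z^2 + 16*y^3
∂G₃/∂z = 4*x
∇·G = -2*x*z^2 + 4*x + 16*y^3 - 24*y*z + 12*z
At (1, -2, 3): 38.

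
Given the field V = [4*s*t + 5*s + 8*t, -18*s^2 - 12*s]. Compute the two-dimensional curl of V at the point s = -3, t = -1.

∂V₂/∂s = -36*s - 12
∂V₁/∂t = 4*s + 8
Scalar curl = -40*s - 20
At (-3, -1): 100.

100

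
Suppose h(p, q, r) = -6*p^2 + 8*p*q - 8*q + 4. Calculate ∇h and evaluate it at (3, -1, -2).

(-44, 16, 0)

∂h/∂p = -12*p + 8*q
∂h/∂q = 8*p - 8
∂h/∂r = 0
∇h = (-12*p + 8*q, 8*p - 8, 0)
At (3, -1, -2): (-44, 16, 0).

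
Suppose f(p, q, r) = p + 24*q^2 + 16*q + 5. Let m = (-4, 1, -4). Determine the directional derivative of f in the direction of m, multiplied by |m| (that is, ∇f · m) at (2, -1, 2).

∂f/∂p = 1
∂f/∂q = 48*q + 16
∂f/∂r = 0
∇f at (2, -1, 2) = (1, -32, 0)
∇f · m = (1)(-4) + (-32)(1) + (0)(-4) = -36

-36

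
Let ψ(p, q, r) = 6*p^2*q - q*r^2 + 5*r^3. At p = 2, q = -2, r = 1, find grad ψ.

(-48, 23, 19)

∂ψ/∂p = 12*p*q
∂ψ/∂q = 6*p^2 - r^2
∂ψ/∂r = -2*q*r + 15*r^2
∇ψ = (12*p*q, 6*p^2 - r^2, -2*q*r + 15*r^2)
At (2, -2, 1): (-48, 23, 19).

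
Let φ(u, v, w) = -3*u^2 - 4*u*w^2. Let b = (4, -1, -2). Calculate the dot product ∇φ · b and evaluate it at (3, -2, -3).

-360

∂φ/∂u = -6*u - 4*w^2
∂φ/∂v = 0
∂φ/∂w = -8*u*w
∇φ at (3, -2, -3) = (-54, 0, 72)
∇φ · b = (-54)(4) + (0)(-1) + (72)(-2) = -360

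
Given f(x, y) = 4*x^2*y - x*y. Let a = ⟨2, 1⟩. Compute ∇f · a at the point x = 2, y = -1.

-16

∂f/∂x = 8*x*y - y
∂f/∂y = 4*x^2 - x
∇f at (2, -1) = (-15, 14)
∇f · a = (-15)(2) + (14)(1) = -16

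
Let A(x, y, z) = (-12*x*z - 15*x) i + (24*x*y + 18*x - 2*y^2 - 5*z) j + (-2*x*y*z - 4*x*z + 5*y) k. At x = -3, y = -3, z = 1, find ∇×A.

(16, 34, -54)

(∇×A)₁ = ∂A₃/∂y − ∂A₂/∂z = -2*x*z + 10
(∇×A)₂ = ∂A₁/∂z − ∂A₃/∂x = -12*x + 2*y*z + 4*z
(∇×A)₃ = ∂A₂/∂x − ∂A₁/∂y = 24*y + 18
∇×A = (-2*x*z + 10, -12*x + 2*y*z + 4*z, 24*y + 18)
At (-3, -3, 1): (16, 34, -54).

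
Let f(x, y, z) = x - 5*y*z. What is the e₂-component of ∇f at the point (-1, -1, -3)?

(∇f)_2 = ∂f/∂y = -5*z
At (-1, -1, -3): 15.

15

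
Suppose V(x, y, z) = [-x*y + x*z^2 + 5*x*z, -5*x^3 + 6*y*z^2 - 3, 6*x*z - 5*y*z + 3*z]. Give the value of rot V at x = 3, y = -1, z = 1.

(7, 15, -132)

(∇×V)₁ = ∂V₃/∂y − ∂V₂/∂z = -12*y*z - 5*z
(∇×V)₂ = ∂V₁/∂z − ∂V₃/∂x = 2*x*z + 5*x - 6*z
(∇×V)₃ = ∂V₂/∂x − ∂V₁/∂y = -15*x^2 + x
∇×V = (-12*y*z - 5*z, 2*x*z + 5*x - 6*z, -15*x^2 + x)
At (3, -1, 1): (7, 15, -132).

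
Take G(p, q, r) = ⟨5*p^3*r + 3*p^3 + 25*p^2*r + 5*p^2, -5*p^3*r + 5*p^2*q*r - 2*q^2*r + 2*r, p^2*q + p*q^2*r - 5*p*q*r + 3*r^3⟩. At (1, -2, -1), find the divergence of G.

-36

∂G₁/∂p = 15*p^2*r + 9*p^2 + 50*p*r + 10*p
∂G₂/∂q = 5*p^2*r - 4*q*r
∂G₃/∂r = p*q^2 - 5*p*q + 9*r^2
∇·G = 20*p^2*r + 9*p^2 + p*q^2 - 5*p*q + 50*p*r + 10*p - 4*q*r + 9*r^2
At (1, -2, -1): -36.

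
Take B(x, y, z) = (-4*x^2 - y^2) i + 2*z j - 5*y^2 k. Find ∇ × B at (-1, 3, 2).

(∇×B)₁ = ∂B₃/∂y − ∂B₂/∂z = -10*y - 2
(∇×B)₂ = ∂B₁/∂z − ∂B₃/∂x = 0
(∇×B)₃ = ∂B₂/∂x − ∂B₁/∂y = 2*y
∇×B = (-10*y - 2, 0, 2*y)
At (-1, 3, 2): (-32, 0, 6).

(-32, 0, 6)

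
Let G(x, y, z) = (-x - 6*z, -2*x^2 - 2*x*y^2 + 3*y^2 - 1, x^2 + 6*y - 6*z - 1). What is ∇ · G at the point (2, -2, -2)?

-3

∂G₁/∂x = -1
∂G₂/∂y = -4*x*y + 6*y
∂G₃/∂z = -6
∇·G = -4*x*y + 6*y - 7
At (2, -2, -2): -3.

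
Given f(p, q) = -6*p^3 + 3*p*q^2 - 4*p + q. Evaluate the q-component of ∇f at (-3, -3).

55

(∇f)_2 = ∂f/∂q = 6*p*q + 1
At (-3, -3): 55.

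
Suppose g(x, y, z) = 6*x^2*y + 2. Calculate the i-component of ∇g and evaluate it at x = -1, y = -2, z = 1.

24

(∇g)_1 = ∂g/∂x = 12*x*y
At (-1, -2, 1): 24.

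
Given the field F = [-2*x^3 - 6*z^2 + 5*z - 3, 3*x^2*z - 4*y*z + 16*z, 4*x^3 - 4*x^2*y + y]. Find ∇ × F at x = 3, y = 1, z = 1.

(∇×F)₁ = ∂F₃/∂y − ∂F₂/∂z = -7*x^2 + 4*y - 15
(∇×F)₂ = ∂F₁/∂z − ∂F₃/∂x = -12*x^2 + 8*x*y - 12*z + 5
(∇×F)₃ = ∂F₂/∂x − ∂F₁/∂y = 6*x*z
∇×F = (-7*x^2 + 4*y - 15, -12*x^2 + 8*x*y - 12*z + 5, 6*x*z)
At (3, 1, 1): (-74, -91, 18).

(-74, -91, 18)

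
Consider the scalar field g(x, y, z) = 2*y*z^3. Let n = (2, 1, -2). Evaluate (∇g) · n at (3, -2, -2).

80

∂g/∂x = 0
∂g/∂y = 2*z^3
∂g/∂z = 6*y*z^2
∇g at (3, -2, -2) = (0, -16, -48)
∇g · n = (0)(2) + (-16)(1) + (-48)(-2) = 80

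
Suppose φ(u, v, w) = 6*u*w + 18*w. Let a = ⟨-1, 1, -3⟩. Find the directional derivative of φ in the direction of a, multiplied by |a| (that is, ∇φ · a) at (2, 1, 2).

-102

∂φ/∂u = 6*w
∂φ/∂v = 0
∂φ/∂w = 6*u + 18
∇φ at (2, 1, 2) = (12, 0, 30)
∇φ · a = (12)(-1) + (0)(1) + (30)(-3) = -102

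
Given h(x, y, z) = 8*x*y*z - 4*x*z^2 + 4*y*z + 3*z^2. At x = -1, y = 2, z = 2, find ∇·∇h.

∂²h/∂x² = 0
∂²h/∂y² = 0
∂²h/∂z² = 2*(-4*x + 3)
∇²h = -8*x + 6
At (-1, 2, 2): 14.

14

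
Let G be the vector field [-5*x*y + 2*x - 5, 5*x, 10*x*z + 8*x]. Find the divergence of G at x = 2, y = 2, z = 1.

12

∂G₁/∂x = -5*y + 2
∂G₂/∂y = 0
∂G₃/∂z = 10*x
∇·G = 10*x - 5*y + 2
At (2, 2, 1): 12.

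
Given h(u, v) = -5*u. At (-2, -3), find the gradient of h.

(-5, 0)

∂h/∂u = -5
∂h/∂v = 0
∇h = (-5, 0)
At (-2, -3): (-5, 0).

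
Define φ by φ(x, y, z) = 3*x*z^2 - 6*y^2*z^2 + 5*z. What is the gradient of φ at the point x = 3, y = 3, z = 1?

(3, -36, -85)

∂φ/∂x = 3*z^2
∂φ/∂y = -12*y*z^2
∂φ/∂z = 6*x*z - 12*y^2*z + 5
∇φ = (3*z^2, -12*y*z^2, 6*x*z - 12*y^2*z + 5)
At (3, 3, 1): (3, -36, -85).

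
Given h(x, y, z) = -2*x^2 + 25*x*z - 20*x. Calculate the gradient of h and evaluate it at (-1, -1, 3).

∂h/∂x = -4*x + 25*z - 20
∂h/∂y = 0
∂h/∂z = 25*x
∇h = (-4*x + 25*z - 20, 0, 25*x)
At (-1, -1, 3): (59, 0, -25).

(59, 0, -25)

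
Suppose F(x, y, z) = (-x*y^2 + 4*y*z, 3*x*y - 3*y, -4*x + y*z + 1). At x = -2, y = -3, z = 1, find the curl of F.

(∇×F)₁ = ∂F₃/∂y − ∂F₂/∂z = z
(∇×F)₂ = ∂F₁/∂z − ∂F₃/∂x = 4*y + 4
(∇×F)₃ = ∂F₂/∂x − ∂F₁/∂y = 2*x*y + 3*y - 4*z
∇×F = (z, 4*y + 4, 2*x*y + 3*y - 4*z)
At (-2, -3, 1): (1, -8, -1).

(1, -8, -1)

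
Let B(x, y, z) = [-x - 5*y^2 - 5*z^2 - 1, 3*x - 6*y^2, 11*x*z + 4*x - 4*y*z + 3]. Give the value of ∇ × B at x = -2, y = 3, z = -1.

(4, 17, 33)

(∇×B)₁ = ∂B₃/∂y − ∂B₂/∂z = -4*z
(∇×B)₂ = ∂B₁/∂z − ∂B₃/∂x = -21*z - 4
(∇×B)₃ = ∂B₂/∂x − ∂B₁/∂y = 10*y + 3
∇×B = (-4*z, -21*z - 4, 10*y + 3)
At (-2, 3, -1): (4, 17, 33).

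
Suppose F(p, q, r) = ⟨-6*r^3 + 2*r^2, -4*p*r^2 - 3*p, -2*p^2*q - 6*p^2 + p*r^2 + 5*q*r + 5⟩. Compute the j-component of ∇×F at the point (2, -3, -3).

(∇×F)_2 = ∂F₁/∂r − ∂F₃/∂p
= -18*r^2 + 4*r − (-4*p*q - 12*p + r^2)
= 4*p*q + 12*p - 19*r^2 + 4*r
At (2, -3, -3): -183.

-183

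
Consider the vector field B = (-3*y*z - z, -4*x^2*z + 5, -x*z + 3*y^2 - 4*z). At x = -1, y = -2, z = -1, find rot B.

(-8, 4, -11)

(∇×B)₁ = ∂B₃/∂y − ∂B₂/∂z = 4*x^2 + 6*y
(∇×B)₂ = ∂B₁/∂z − ∂B₃/∂x = -3*y + z - 1
(∇×B)₃ = ∂B₂/∂x − ∂B₁/∂y = -8*x*z + 3*z
∇×B = (4*x^2 + 6*y, -3*y + z - 1, -8*x*z + 3*z)
At (-1, -2, -1): (-8, 4, -11).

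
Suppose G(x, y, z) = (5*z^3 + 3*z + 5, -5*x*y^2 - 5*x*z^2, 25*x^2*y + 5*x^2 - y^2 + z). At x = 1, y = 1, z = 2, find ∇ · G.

∂G₁/∂x = 0
∂G₂/∂y = -10*x*y
∂G₃/∂z = 1
∇·G = -10*x*y + 1
At (1, 1, 2): -9.

-9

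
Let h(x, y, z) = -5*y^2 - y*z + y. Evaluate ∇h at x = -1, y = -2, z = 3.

∂h/∂x = 0
∂h/∂y = -10*y - z + 1
∂h/∂z = -y
∇h = (0, -10*y - z + 1, -y)
At (-1, -2, 3): (0, 18, 2).

(0, 18, 2)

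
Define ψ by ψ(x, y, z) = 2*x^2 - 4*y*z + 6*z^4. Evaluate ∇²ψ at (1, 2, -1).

∂²ψ/∂x² = 4
∂²ψ/∂y² = 0
∂²ψ/∂z² = 72*z^2
∇²ψ = 72*z^2 + 4
At (1, 2, -1): 76.

76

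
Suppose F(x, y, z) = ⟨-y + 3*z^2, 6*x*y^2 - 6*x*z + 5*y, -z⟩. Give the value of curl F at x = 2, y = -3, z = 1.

(∇×F)₁ = ∂F₃/∂y − ∂F₂/∂z = 6*x
(∇×F)₂ = ∂F₁/∂z − ∂F₃/∂x = 6*z
(∇×F)₃ = ∂F₂/∂x − ∂F₁/∂y = 6*y^2 - 6*z + 1
∇×F = (6*x, 6*z, 6*y^2 - 6*z + 1)
At (2, -3, 1): (12, 6, 49).

(12, 6, 49)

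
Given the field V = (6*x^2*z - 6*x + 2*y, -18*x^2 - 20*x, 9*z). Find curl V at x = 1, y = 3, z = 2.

(∇×V)₁ = ∂V₃/∂y − ∂V₂/∂z = 0
(∇×V)₂ = ∂V₁/∂z − ∂V₃/∂x = 6*x^2
(∇×V)₃ = ∂V₂/∂x − ∂V₁/∂y = -36*x - 22
∇×V = (0, 6*x^2, -36*x - 22)
At (1, 3, 2): (0, 6, -58).

(0, 6, -58)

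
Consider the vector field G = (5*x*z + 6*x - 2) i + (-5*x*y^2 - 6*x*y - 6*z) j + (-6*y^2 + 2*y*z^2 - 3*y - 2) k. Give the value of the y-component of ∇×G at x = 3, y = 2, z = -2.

15

(∇×G)_2 = ∂G₁/∂z − ∂G₃/∂x
= 5*x − (0)
= 5*x
At (3, 2, -2): 15.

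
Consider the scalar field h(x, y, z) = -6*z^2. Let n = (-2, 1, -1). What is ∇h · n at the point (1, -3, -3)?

-36

∂h/∂x = 0
∂h/∂y = 0
∂h/∂z = -12*z
∇h at (1, -3, -3) = (0, 0, 36)
∇h · n = (0)(-2) + (0)(1) + (36)(-1) = -36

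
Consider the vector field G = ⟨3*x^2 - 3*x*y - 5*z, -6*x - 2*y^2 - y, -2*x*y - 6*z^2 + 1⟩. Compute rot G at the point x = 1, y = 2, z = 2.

(-2, -1, -3)

(∇×G)₁ = ∂G₃/∂y − ∂G₂/∂z = -2*x
(∇×G)₂ = ∂G₁/∂z − ∂G₃/∂x = 2*y - 5
(∇×G)₃ = ∂G₂/∂x − ∂G₁/∂y = 3*x - 6
∇×G = (-2*x, 2*y - 5, 3*x - 6)
At (1, 2, 2): (-2, -1, -3).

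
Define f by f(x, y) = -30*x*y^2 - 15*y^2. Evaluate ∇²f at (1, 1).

-90

∂²f/∂x² = 0
∂²f/∂y² = -30*(2*x + 1)
∇²f = -60*x - 30
At (1, 1): -90.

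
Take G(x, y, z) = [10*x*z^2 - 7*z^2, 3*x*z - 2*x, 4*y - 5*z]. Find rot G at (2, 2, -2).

(∇×G)₁ = ∂G₃/∂y − ∂G₂/∂z = -3*x + 4
(∇×G)₂ = ∂G₁/∂z − ∂G₃/∂x = 20*x*z - 14*z
(∇×G)₃ = ∂G₂/∂x − ∂G₁/∂y = 3*z - 2
∇×G = (-3*x + 4, 20*x*z - 14*z, 3*z - 2)
At (2, 2, -2): (-2, -52, -8).

(-2, -52, -8)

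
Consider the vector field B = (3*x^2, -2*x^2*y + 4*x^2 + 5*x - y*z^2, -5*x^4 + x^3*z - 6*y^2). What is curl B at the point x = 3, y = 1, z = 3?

(∇×B)₁ = ∂B₃/∂y − ∂B₂/∂z = 2*y*z - 12*y
(∇×B)₂ = ∂B₁/∂z − ∂B₃/∂x = 20*x^3 - 3*x^2*z
(∇×B)₃ = ∂B₂/∂x − ∂B₁/∂y = -4*x*y + 8*x + 5
∇×B = (2*y*z - 12*y, 20*x^3 - 3*x^2*z, -4*x*y + 8*x + 5)
At (3, 1, 3): (-6, 459, 17).

(-6, 459, 17)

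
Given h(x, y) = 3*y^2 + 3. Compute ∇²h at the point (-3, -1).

6

∂²h/∂x² = 0
∂²h/∂y² = 6
∇²h = 6
At (-3, -1): 6.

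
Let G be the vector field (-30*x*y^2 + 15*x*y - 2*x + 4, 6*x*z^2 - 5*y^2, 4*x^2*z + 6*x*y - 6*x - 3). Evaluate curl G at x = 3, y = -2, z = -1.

(54, 42, -399)

(∇×G)₁ = ∂G₃/∂y − ∂G₂/∂z = -12*x*z + 6*x
(∇×G)₂ = ∂G₁/∂z − ∂G₃/∂x = -8*x*z - 6*y + 6
(∇×G)₃ = ∂G₂/∂x − ∂G₁/∂y = 60*x*y - 15*x + 6*z^2
∇×G = (-12*x*z + 6*x, -8*x*z - 6*y + 6, 60*x*y - 15*x + 6*z^2)
At (3, -2, -1): (54, 42, -399).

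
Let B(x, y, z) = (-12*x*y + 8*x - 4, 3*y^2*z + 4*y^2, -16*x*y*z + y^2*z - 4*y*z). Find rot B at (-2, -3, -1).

(∇×B)₁ = ∂B₃/∂y − ∂B₂/∂z = -16*x*z - 3*y^2 + 2*y*z - 4*z
(∇×B)₂ = ∂B₁/∂z − ∂B₃/∂x = 16*y*z
(∇×B)₃ = ∂B₂/∂x − ∂B₁/∂y = 12*x
∇×B = (-16*x*z - 3*y^2 + 2*y*z - 4*z, 16*y*z, 12*x)
At (-2, -3, -1): (-49, 48, -24).

(-49, 48, -24)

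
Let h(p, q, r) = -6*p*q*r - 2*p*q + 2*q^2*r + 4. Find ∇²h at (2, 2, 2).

8

∂²h/∂p² = 0
∂²h/∂q² = 4*r
∂²h/∂r² = 0
∇²h = 4*r
At (2, 2, 2): 8.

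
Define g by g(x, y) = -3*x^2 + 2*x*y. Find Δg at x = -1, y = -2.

∂²g/∂x² = -6
∂²g/∂y² = 0
∇²g = -6
At (-1, -2): -6.

-6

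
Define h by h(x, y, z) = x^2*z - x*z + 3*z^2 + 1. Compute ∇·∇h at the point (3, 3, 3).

12

∂²h/∂x² = 2*z
∂²h/∂y² = 0
∂²h/∂z² = 6
∇²h = 2*z + 6
At (3, 3, 3): 12.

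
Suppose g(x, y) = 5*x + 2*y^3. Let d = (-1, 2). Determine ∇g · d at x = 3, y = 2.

43

∂g/∂x = 5
∂g/∂y = 6*y^2
∇g at (3, 2) = (5, 24)
∇g · d = (5)(-1) + (24)(2) = 43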